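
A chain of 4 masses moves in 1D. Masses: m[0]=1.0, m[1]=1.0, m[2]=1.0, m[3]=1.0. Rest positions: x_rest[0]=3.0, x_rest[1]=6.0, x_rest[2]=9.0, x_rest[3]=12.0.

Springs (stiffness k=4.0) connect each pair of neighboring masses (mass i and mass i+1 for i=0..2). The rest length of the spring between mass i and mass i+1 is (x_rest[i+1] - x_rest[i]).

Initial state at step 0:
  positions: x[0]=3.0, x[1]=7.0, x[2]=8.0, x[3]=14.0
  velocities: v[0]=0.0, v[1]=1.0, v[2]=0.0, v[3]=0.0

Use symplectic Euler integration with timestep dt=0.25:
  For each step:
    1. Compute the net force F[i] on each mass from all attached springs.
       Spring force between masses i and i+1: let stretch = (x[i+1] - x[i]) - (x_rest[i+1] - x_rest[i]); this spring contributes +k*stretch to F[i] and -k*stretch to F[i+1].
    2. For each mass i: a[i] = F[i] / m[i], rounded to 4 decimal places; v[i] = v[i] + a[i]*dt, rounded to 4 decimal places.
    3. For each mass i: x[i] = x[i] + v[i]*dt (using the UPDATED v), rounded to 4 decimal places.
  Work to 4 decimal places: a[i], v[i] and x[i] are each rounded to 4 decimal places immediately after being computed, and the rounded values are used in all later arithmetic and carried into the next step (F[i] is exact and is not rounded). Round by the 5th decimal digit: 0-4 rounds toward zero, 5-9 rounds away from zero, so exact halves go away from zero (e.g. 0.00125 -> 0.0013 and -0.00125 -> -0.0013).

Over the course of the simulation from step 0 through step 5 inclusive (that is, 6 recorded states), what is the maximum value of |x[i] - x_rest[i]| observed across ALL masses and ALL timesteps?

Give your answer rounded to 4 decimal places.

Answer: 2.5000

Derivation:
Step 0: x=[3.0000 7.0000 8.0000 14.0000] v=[0.0000 1.0000 0.0000 0.0000]
Step 1: x=[3.2500 6.5000 9.2500 13.2500] v=[1.0000 -2.0000 5.0000 -3.0000]
Step 2: x=[3.5625 5.8750 10.8125 12.2500] v=[1.2500 -2.5000 6.2500 -4.0000]
Step 3: x=[3.7031 5.9063 11.5000 11.6406] v=[0.5625 0.1250 2.7500 -2.4375]
Step 4: x=[3.6445 6.7852 10.8242 11.7461] v=[-0.2343 3.5155 -2.7031 0.4219]
Step 5: x=[3.6211 7.8887 9.3692 12.3711] v=[-0.0936 4.4138 -5.8202 2.5000]
Max displacement = 2.5000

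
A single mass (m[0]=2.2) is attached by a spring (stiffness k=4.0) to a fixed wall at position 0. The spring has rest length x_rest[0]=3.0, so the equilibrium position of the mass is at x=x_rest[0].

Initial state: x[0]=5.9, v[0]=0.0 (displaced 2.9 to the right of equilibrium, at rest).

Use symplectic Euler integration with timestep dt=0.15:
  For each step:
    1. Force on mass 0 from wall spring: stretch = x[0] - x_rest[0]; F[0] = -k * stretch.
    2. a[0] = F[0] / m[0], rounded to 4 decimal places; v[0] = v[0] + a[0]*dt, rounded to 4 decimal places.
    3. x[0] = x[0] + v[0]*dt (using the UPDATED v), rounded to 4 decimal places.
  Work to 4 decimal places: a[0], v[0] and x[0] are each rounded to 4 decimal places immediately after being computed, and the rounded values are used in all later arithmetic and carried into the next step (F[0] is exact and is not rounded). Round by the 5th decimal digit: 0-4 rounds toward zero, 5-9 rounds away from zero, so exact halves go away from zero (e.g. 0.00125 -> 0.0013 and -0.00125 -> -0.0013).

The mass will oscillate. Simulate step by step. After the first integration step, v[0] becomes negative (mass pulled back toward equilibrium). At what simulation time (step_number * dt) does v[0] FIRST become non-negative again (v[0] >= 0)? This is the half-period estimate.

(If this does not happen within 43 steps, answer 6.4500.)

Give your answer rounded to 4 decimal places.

Answer: 2.4000

Derivation:
Step 0: x=[5.9000] v=[0.0000]
Step 1: x=[5.7814] v=[-0.7909]
Step 2: x=[5.5490] v=[-1.5495]
Step 3: x=[5.2123] v=[-2.2447]
Step 4: x=[4.7851] v=[-2.8481]
Step 5: x=[4.2849] v=[-3.3349]
Step 6: x=[3.7321] v=[-3.6853]
Step 7: x=[3.1494] v=[-3.8850]
Step 8: x=[2.5605] v=[-3.9257]
Step 9: x=[1.9896] v=[-3.8058]
Step 10: x=[1.4601] v=[-3.5302]
Step 11: x=[0.9936] v=[-3.1102]
Step 12: x=[0.6092] v=[-2.5630]
Step 13: x=[0.3226] v=[-1.9110]
Step 14: x=[0.1455] v=[-1.1808]
Step 15: x=[0.0852] v=[-0.4023]
Step 16: x=[0.1441] v=[0.3926]
First v>=0 after going negative at step 16, time=2.4000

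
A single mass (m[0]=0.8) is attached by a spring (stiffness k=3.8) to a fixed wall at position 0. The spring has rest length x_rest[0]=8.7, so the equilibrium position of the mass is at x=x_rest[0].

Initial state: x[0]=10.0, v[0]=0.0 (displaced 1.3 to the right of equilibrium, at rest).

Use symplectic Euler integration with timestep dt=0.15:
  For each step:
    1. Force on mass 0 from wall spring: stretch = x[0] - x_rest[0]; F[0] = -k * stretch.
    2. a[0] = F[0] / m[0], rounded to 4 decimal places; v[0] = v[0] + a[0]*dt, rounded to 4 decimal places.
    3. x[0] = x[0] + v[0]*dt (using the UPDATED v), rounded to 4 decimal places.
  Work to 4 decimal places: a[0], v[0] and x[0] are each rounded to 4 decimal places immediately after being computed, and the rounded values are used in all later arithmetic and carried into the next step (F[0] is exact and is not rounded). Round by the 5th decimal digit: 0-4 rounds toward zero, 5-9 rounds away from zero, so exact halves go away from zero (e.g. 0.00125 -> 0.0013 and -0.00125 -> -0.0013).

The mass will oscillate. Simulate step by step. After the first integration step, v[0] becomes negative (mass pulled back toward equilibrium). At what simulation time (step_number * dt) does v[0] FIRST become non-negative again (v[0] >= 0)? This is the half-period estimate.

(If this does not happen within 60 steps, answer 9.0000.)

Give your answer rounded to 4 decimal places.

Answer: 1.5000

Derivation:
Step 0: x=[10.0000] v=[0.0000]
Step 1: x=[9.8611] v=[-0.9263]
Step 2: x=[9.5981] v=[-1.7536]
Step 3: x=[9.2391] v=[-2.3935]
Step 4: x=[8.8225] v=[-2.7776]
Step 5: x=[8.3928] v=[-2.8649]
Step 6: x=[7.9959] v=[-2.6460]
Step 7: x=[7.6743] v=[-2.1443]
Step 8: x=[7.4623] v=[-1.4135]
Step 9: x=[7.3826] v=[-0.5316]
Step 10: x=[7.4437] v=[0.4071]
First v>=0 after going negative at step 10, time=1.5000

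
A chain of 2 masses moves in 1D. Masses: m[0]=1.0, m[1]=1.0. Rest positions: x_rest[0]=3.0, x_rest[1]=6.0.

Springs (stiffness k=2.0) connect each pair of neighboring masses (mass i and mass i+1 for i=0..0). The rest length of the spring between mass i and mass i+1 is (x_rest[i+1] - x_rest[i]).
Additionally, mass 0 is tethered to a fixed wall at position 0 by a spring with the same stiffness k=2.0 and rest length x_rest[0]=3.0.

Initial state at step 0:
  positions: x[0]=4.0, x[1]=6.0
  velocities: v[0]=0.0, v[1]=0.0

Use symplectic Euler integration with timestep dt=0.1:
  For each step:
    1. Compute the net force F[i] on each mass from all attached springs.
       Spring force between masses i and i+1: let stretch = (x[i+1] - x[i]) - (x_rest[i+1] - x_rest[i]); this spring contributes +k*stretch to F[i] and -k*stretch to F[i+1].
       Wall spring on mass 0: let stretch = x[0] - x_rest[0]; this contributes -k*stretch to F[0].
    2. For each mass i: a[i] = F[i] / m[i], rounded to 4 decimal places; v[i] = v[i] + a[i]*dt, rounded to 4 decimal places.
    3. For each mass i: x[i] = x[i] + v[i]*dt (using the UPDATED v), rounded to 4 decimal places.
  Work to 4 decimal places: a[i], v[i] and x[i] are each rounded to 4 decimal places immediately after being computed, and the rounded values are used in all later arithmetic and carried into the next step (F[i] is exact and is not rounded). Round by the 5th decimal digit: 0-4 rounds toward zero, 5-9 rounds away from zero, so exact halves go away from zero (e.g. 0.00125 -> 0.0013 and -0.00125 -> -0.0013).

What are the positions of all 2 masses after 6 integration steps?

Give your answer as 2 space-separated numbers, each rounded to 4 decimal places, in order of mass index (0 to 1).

Answer: 3.2916 6.3413

Derivation:
Step 0: x=[4.0000 6.0000] v=[0.0000 0.0000]
Step 1: x=[3.9600 6.0200] v=[-0.4000 0.2000]
Step 2: x=[3.8820 6.0588] v=[-0.7800 0.3880]
Step 3: x=[3.7699 6.1141] v=[-1.1210 0.5526]
Step 4: x=[3.6293 6.1825] v=[-1.4061 0.6838]
Step 5: x=[3.4672 6.2598] v=[-1.6213 0.7732]
Step 6: x=[3.2916 6.3413] v=[-1.7562 0.8147]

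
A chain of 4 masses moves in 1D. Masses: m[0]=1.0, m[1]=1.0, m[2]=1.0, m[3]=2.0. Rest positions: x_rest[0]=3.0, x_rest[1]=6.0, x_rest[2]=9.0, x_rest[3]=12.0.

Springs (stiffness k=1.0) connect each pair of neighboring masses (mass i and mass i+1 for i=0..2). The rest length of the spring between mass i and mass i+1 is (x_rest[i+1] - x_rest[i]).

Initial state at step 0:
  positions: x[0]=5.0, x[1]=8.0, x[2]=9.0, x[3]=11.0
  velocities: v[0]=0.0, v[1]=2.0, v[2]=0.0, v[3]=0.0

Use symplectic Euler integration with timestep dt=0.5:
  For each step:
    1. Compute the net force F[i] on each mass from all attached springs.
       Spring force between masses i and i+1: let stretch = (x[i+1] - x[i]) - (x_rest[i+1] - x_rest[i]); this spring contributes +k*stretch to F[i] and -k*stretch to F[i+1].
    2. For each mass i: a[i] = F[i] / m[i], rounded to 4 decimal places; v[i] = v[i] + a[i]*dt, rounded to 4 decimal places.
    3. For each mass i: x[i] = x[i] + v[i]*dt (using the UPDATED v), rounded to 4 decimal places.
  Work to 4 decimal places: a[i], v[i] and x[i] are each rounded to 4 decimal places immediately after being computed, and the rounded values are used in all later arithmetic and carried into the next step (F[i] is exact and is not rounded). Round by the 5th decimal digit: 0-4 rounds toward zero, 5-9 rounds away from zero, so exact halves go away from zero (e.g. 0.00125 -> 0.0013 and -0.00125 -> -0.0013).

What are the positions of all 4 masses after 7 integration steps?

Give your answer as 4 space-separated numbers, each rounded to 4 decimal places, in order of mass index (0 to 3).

Answer: 3.9116 7.5336 10.0833 14.7364

Derivation:
Step 0: x=[5.0000 8.0000 9.0000 11.0000] v=[0.0000 2.0000 0.0000 0.0000]
Step 1: x=[5.0000 8.5000 9.2500 11.1250] v=[0.0000 1.0000 0.5000 0.2500]
Step 2: x=[5.1250 8.3125 9.7813 11.3907] v=[0.2500 -0.3750 1.0625 0.5313]
Step 3: x=[5.2969 7.6953 10.3477 11.8302] v=[0.3438 -1.2344 1.1328 0.8790]
Step 4: x=[5.3184 7.1416 10.6217 12.4594] v=[0.0430 -1.1074 0.5479 1.2584]
Step 5: x=[5.0457 7.0021 10.4851 13.2339] v=[-0.5454 -0.2790 -0.2733 1.5490]
Step 6: x=[4.5121 7.2443 10.1649 14.0398] v=[-1.0672 0.4843 -0.6404 1.6118]
Step 7: x=[3.9116 7.5336 10.0833 14.7364] v=[-1.2011 0.5785 -0.1633 1.3931]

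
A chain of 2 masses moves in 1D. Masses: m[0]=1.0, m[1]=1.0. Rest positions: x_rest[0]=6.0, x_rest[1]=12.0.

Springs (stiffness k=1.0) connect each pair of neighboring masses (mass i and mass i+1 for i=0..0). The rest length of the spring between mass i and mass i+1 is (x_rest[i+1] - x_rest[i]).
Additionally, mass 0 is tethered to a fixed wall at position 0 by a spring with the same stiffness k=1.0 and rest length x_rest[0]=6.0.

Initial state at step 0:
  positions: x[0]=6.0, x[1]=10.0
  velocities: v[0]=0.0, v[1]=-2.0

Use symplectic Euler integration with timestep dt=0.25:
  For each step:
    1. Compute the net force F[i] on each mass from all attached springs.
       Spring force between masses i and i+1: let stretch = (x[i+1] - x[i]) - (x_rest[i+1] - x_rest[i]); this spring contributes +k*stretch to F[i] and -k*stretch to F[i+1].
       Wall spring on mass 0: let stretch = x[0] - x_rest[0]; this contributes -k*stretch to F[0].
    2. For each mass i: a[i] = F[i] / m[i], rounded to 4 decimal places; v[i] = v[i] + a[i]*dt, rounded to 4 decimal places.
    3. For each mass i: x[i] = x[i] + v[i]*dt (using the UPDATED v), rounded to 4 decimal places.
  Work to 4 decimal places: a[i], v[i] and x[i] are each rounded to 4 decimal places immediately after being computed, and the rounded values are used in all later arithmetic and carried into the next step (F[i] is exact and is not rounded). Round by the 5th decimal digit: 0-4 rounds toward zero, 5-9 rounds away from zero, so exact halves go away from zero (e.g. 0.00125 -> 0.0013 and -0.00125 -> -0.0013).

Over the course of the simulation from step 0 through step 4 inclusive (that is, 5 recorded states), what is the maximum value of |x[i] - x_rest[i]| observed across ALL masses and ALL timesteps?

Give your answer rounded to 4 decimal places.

Answer: 2.7046

Derivation:
Step 0: x=[6.0000 10.0000] v=[0.0000 -2.0000]
Step 1: x=[5.8750 9.6250] v=[-0.5000 -1.5000]
Step 2: x=[5.6172 9.3906] v=[-1.0313 -0.9375]
Step 3: x=[5.2441 9.2954] v=[-1.4923 -0.3809]
Step 4: x=[4.7965 9.3220] v=[-1.7905 0.1063]
Max displacement = 2.7046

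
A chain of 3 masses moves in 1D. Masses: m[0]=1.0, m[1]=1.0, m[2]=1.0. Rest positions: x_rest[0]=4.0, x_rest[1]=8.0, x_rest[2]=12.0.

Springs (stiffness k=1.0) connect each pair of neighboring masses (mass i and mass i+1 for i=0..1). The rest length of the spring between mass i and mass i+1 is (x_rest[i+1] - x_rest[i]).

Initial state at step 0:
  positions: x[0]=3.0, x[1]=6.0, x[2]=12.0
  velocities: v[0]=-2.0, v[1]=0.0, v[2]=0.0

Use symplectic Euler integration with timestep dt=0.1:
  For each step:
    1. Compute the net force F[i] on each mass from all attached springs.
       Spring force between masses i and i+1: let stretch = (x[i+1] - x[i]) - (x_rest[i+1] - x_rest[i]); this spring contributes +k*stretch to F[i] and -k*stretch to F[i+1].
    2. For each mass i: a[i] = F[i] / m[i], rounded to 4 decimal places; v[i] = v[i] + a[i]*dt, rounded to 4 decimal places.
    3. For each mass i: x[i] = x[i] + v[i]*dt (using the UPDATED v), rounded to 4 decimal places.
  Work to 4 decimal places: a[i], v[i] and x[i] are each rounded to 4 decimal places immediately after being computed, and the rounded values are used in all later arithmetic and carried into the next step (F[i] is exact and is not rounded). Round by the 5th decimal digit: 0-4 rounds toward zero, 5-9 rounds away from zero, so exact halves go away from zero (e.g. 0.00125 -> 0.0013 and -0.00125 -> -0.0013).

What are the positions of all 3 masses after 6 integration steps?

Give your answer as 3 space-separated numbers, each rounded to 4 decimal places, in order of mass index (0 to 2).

Answer: 1.6847 6.5026 11.6128

Derivation:
Step 0: x=[3.0000 6.0000 12.0000] v=[-2.0000 0.0000 0.0000]
Step 1: x=[2.7900 6.0300 11.9800] v=[-2.1000 0.3000 -0.2000]
Step 2: x=[2.5724 6.0871 11.9405] v=[-2.1760 0.5710 -0.3950]
Step 3: x=[2.3500 6.1676 11.8825] v=[-2.2245 0.8049 -0.5803]
Step 4: x=[2.1257 6.2671 11.8073] v=[-2.2427 0.9946 -0.7518]
Step 5: x=[1.9028 6.3806 11.7167] v=[-2.2286 1.1345 -0.9058]
Step 6: x=[1.6847 6.5026 11.6128] v=[-2.1808 1.2203 -1.0394]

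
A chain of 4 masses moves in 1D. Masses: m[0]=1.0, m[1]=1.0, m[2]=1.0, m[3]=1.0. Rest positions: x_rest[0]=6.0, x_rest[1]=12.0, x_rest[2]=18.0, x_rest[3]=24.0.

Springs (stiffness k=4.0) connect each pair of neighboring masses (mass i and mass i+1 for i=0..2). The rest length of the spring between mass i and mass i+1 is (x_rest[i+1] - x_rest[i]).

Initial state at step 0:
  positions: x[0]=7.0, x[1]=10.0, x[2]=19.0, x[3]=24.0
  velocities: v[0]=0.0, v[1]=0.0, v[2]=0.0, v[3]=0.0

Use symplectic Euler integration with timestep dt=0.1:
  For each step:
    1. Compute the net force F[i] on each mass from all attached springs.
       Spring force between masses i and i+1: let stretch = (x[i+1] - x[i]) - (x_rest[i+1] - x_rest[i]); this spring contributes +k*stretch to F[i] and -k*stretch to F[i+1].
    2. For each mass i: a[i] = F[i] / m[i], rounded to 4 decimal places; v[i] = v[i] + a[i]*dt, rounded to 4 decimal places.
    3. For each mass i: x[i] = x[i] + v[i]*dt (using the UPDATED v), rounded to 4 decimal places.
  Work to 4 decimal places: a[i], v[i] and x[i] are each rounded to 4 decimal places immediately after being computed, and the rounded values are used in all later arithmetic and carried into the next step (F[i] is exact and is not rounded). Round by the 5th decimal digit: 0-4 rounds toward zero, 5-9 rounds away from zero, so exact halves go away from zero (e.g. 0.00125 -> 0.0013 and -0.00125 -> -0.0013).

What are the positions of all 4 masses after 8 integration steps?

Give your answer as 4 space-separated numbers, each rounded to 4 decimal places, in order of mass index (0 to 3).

Step 0: x=[7.0000 10.0000 19.0000 24.0000] v=[0.0000 0.0000 0.0000 0.0000]
Step 1: x=[6.8800 10.2400 18.8400 24.0400] v=[-1.2000 2.4000 -1.6000 0.4000]
Step 2: x=[6.6544 10.6896 18.5440 24.1120] v=[-2.2560 4.4960 -2.9600 0.7200]
Step 3: x=[6.3502 11.2920 18.1565 24.2013] v=[-3.0419 6.0237 -3.8746 0.8928]
Step 4: x=[6.0037 11.9713 17.7363 24.2888] v=[-3.4652 6.7928 -4.2025 0.8749]
Step 5: x=[5.6559 12.6425 17.3476 24.3542] v=[-3.4782 6.7118 -3.8875 0.6539]
Step 6: x=[5.3475 13.2224 17.0509 24.3793] v=[-3.0836 5.7992 -2.9669 0.2513]
Step 7: x=[5.1141 13.6405 16.8942 24.3513] v=[-2.3336 4.1806 -1.5669 -0.2801]
Step 8: x=[4.9818 13.8477 16.9057 24.2650] v=[-1.3230 2.0715 0.1145 -0.8629]

Answer: 4.9818 13.8477 16.9057 24.2650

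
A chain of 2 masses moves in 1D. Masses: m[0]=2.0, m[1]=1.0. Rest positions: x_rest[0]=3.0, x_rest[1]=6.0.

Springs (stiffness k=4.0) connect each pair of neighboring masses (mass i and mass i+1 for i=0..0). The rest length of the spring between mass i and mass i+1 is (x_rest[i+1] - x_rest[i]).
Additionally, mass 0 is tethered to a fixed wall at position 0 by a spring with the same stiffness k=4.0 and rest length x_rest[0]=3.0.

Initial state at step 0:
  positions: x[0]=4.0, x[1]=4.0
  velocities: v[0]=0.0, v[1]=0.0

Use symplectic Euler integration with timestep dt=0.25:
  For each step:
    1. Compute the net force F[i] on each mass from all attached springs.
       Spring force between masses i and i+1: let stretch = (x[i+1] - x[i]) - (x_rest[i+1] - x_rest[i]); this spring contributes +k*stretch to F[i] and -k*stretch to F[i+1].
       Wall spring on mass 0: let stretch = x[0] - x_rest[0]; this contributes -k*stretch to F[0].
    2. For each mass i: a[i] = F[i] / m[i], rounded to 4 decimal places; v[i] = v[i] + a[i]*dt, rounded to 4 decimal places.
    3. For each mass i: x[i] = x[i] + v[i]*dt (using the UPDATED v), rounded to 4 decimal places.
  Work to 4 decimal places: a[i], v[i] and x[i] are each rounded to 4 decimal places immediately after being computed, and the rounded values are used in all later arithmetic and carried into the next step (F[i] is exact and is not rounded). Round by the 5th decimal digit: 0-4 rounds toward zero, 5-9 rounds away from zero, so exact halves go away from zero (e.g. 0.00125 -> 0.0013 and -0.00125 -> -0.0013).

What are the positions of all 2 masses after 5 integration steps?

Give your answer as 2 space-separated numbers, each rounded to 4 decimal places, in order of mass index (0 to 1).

Step 0: x=[4.0000 4.0000] v=[0.0000 0.0000]
Step 1: x=[3.5000 4.7500] v=[-2.0000 3.0000]
Step 2: x=[2.7188 5.9375] v=[-3.1250 4.7500]
Step 3: x=[2.0000 7.0703] v=[-2.8751 4.5313]
Step 4: x=[1.6650 7.6856] v=[-1.3400 2.4610]
Step 5: x=[1.8745 7.5457] v=[0.8378 -0.5596]

Answer: 1.8745 7.5457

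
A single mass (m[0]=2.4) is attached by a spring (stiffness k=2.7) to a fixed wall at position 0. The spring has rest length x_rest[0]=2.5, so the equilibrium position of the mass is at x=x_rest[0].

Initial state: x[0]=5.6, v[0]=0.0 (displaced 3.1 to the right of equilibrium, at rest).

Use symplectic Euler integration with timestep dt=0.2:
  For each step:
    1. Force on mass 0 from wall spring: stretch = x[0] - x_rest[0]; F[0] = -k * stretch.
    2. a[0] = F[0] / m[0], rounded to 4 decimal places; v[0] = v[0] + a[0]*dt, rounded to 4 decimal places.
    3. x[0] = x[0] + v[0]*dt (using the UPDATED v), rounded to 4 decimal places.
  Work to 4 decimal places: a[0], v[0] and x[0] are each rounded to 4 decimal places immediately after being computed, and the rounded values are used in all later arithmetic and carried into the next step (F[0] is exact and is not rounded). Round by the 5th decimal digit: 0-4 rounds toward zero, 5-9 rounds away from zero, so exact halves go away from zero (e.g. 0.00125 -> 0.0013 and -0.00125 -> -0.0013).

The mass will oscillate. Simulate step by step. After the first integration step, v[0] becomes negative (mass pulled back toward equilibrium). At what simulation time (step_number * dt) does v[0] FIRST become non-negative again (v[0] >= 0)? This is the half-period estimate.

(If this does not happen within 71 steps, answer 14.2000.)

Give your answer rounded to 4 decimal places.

Step 0: x=[5.6000] v=[0.0000]
Step 1: x=[5.4605] v=[-0.6975]
Step 2: x=[5.1878] v=[-1.3636]
Step 3: x=[4.7941] v=[-1.9684]
Step 4: x=[4.2972] v=[-2.4846]
Step 5: x=[3.7194] v=[-2.8890]
Step 6: x=[3.0867] v=[-3.1634]
Step 7: x=[2.4276] v=[-3.2954]
Step 8: x=[1.7718] v=[-3.2791]
Step 9: x=[1.1487] v=[-3.1153]
Step 10: x=[0.5864] v=[-2.8113]
Step 11: x=[0.1103] v=[-2.3807]
Step 12: x=[-0.2583] v=[-1.8430]
Step 13: x=[-0.5028] v=[-1.2224]
Step 14: x=[-0.6122] v=[-0.5468]
Step 15: x=[-0.5815] v=[0.1534]
First v>=0 after going negative at step 15, time=3.0000

Answer: 3.0000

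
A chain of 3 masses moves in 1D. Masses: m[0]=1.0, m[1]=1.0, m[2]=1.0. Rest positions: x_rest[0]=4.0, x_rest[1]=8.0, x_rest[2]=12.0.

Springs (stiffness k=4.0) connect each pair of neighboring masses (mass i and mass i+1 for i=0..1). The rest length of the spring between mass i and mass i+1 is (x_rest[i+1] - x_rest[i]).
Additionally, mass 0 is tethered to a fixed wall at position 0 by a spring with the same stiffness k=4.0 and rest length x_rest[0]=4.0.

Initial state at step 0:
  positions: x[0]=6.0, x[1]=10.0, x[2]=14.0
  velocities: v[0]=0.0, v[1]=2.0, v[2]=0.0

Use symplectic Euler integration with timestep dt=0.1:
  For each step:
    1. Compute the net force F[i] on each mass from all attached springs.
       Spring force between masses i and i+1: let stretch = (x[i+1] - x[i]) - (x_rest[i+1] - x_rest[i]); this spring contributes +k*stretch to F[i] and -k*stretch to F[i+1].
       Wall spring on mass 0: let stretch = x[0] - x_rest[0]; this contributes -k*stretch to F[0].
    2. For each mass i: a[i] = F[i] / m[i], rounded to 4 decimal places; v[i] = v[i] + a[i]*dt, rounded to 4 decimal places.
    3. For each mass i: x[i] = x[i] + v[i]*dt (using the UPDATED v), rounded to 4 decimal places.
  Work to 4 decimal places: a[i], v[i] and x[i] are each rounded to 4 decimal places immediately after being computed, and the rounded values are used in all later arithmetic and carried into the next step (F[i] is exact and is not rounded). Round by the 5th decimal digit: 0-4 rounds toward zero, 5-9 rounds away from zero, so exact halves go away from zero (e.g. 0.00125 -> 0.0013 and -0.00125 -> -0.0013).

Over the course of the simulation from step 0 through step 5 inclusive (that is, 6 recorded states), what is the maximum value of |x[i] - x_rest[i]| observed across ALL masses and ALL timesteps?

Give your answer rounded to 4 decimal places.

Step 0: x=[6.0000 10.0000 14.0000] v=[0.0000 2.0000 0.0000]
Step 1: x=[5.9200 10.2000 14.0000] v=[-0.8000 2.0000 0.0000]
Step 2: x=[5.7744 10.3808 14.0080] v=[-1.4560 1.8080 0.0800]
Step 3: x=[5.5821 10.5224 14.0309] v=[-1.9232 1.4163 0.2291]
Step 4: x=[5.3641 10.6068 14.0735] v=[-2.1799 0.8436 0.4257]
Step 5: x=[5.1413 10.6201 14.1374] v=[-2.2285 0.1332 0.6390]
Max displacement = 2.6201

Answer: 2.6201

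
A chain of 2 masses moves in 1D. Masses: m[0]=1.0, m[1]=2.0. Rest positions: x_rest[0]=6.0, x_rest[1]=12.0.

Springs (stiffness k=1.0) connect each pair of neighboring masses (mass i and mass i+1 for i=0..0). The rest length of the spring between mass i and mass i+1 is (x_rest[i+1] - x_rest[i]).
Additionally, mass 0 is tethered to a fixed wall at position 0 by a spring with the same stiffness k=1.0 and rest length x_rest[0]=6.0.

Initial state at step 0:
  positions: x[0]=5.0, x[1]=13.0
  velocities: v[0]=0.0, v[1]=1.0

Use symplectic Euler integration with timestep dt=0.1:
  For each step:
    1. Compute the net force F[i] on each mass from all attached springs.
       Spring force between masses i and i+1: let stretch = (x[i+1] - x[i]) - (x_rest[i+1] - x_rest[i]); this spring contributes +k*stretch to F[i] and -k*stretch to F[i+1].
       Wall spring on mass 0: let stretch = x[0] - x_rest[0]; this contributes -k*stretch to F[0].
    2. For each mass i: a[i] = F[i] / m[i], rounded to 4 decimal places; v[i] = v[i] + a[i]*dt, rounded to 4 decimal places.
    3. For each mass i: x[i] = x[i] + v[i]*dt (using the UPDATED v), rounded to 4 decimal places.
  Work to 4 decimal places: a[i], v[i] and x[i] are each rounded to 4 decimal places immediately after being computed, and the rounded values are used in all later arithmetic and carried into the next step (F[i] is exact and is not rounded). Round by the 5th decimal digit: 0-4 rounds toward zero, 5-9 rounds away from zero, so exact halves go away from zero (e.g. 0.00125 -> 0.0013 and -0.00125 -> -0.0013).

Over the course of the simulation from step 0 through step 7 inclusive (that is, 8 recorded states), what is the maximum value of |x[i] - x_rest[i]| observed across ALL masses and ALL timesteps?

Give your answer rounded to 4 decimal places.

Answer: 1.4172

Derivation:
Step 0: x=[5.0000 13.0000] v=[0.0000 1.0000]
Step 1: x=[5.0300 13.0900] v=[0.3000 0.9000]
Step 2: x=[5.0903 13.1697] v=[0.6030 0.7970]
Step 3: x=[5.1805 13.2390] v=[0.9019 0.6930]
Step 4: x=[5.2995 13.2980] v=[1.1897 0.5901]
Step 5: x=[5.4455 13.3470] v=[1.4596 0.4902]
Step 6: x=[5.6160 13.3865] v=[1.7052 0.3951]
Step 7: x=[5.8081 13.4172] v=[1.9207 0.3066]
Max displacement = 1.4172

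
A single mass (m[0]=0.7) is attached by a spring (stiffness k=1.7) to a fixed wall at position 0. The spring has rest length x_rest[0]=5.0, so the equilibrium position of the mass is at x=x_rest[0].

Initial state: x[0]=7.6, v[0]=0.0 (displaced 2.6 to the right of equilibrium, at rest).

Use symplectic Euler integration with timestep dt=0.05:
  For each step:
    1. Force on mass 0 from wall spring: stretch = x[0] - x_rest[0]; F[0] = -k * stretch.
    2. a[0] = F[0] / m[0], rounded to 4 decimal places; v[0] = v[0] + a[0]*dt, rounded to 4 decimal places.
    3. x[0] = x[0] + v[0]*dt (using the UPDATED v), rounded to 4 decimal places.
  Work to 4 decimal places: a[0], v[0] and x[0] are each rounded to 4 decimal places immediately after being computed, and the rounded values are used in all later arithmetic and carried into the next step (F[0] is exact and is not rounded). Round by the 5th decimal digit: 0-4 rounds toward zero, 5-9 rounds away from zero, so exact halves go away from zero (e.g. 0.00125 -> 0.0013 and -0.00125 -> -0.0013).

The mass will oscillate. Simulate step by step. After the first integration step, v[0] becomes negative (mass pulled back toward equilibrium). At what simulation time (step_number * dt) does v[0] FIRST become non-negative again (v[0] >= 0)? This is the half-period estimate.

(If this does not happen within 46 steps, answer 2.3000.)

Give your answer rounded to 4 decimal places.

Answer: 2.0500

Derivation:
Step 0: x=[7.6000] v=[0.0000]
Step 1: x=[7.5842] v=[-0.3157]
Step 2: x=[7.5527] v=[-0.6295]
Step 3: x=[7.5057] v=[-0.9395]
Step 4: x=[7.4435] v=[-1.2438]
Step 5: x=[7.3665] v=[-1.5405]
Step 6: x=[7.2751] v=[-1.8279]
Step 7: x=[7.1699] v=[-2.1042]
Step 8: x=[7.0515] v=[-2.3677]
Step 9: x=[6.9207] v=[-2.6168]
Step 10: x=[6.7782] v=[-2.8500]
Step 11: x=[6.6249] v=[-3.0659]
Step 12: x=[6.4617] v=[-3.2632]
Step 13: x=[6.2897] v=[-3.4407]
Step 14: x=[6.1098] v=[-3.5973]
Step 15: x=[5.9232] v=[-3.7321]
Step 16: x=[5.7310] v=[-3.8442]
Step 17: x=[5.5344] v=[-3.9330]
Step 18: x=[5.3345] v=[-3.9979]
Step 19: x=[5.1326] v=[-4.0385]
Step 20: x=[4.9299] v=[-4.0546]
Step 21: x=[4.7276] v=[-4.0461]
Step 22: x=[4.5270] v=[-4.0130]
Step 23: x=[4.3292] v=[-3.9556]
Step 24: x=[4.1355] v=[-3.8741]
Step 25: x=[3.9470] v=[-3.7691]
Step 26: x=[3.7649] v=[-3.6412]
Step 27: x=[3.5903] v=[-3.4912]
Step 28: x=[3.4243] v=[-3.3200]
Step 29: x=[3.2679] v=[-3.1287]
Step 30: x=[3.1220] v=[-2.9184]
Step 31: x=[2.9875] v=[-2.6904]
Step 32: x=[2.8652] v=[-2.4460]
Step 33: x=[2.7559] v=[-2.1868]
Step 34: x=[2.6602] v=[-1.9143]
Step 35: x=[2.5787] v=[-1.6302]
Step 36: x=[2.5119] v=[-1.3362]
Step 37: x=[2.4602] v=[-1.0341]
Step 38: x=[2.4239] v=[-0.7257]
Step 39: x=[2.4033] v=[-0.4129]
Step 40: x=[2.3984] v=[-0.0976]
Step 41: x=[2.4093] v=[0.2183]
First v>=0 after going negative at step 41, time=2.0500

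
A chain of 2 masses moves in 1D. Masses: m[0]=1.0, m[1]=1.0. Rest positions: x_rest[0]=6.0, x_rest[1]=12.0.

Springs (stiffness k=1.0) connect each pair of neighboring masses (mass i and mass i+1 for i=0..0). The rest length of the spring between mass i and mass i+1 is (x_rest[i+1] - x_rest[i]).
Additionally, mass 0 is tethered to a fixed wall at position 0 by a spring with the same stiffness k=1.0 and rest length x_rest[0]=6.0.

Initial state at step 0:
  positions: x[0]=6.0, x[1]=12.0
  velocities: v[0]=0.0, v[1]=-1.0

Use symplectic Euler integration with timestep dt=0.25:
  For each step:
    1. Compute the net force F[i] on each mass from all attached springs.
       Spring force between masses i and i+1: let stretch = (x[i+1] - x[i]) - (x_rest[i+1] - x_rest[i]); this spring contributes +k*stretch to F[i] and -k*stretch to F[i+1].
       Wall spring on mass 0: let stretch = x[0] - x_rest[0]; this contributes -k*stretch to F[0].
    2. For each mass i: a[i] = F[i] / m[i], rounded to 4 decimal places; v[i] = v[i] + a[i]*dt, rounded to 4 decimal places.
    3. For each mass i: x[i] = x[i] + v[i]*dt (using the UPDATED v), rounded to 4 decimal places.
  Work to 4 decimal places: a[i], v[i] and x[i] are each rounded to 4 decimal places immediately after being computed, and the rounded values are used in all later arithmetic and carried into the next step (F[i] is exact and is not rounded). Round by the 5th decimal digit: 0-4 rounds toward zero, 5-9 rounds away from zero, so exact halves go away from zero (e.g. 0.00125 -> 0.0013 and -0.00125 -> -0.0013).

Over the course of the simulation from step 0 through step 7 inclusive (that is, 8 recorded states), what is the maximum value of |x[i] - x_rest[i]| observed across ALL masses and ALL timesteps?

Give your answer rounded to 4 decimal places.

Step 0: x=[6.0000 12.0000] v=[0.0000 -1.0000]
Step 1: x=[6.0000 11.7500] v=[0.0000 -1.0000]
Step 2: x=[5.9844 11.5156] v=[-0.0625 -0.9375]
Step 3: x=[5.9405 11.3105] v=[-0.1758 -0.8203]
Step 4: x=[5.8609 11.1448] v=[-0.3184 -0.6628]
Step 5: x=[5.7452 11.0239] v=[-0.4627 -0.4838]
Step 6: x=[5.6004 10.9480] v=[-0.5793 -0.3035]
Step 7: x=[5.4398 10.9129] v=[-0.6425 -0.1404]
Max displacement = 1.0871

Answer: 1.0871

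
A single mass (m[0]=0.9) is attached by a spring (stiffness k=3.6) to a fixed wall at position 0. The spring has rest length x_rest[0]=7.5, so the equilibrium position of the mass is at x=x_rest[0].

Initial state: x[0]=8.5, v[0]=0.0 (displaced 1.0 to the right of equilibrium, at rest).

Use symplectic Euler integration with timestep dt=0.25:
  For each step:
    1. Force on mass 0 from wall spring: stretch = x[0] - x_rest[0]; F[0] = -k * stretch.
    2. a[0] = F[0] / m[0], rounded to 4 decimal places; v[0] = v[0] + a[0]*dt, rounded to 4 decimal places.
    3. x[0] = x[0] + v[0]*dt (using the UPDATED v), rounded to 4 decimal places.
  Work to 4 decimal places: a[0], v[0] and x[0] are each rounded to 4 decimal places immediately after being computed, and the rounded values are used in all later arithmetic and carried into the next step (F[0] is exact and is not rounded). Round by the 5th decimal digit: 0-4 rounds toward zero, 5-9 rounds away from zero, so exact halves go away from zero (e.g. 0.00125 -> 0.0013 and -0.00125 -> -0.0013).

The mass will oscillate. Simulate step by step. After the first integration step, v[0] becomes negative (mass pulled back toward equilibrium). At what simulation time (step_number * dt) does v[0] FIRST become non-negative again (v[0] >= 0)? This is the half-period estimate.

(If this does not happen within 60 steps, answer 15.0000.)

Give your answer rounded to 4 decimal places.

Answer: 1.7500

Derivation:
Step 0: x=[8.5000] v=[0.0000]
Step 1: x=[8.2500] v=[-1.0000]
Step 2: x=[7.8125] v=[-1.7500]
Step 3: x=[7.2969] v=[-2.0625]
Step 4: x=[6.8321] v=[-1.8594]
Step 5: x=[6.5342] v=[-1.1915]
Step 6: x=[6.4778] v=[-0.2257]
Step 7: x=[6.6769] v=[0.7965]
First v>=0 after going negative at step 7, time=1.7500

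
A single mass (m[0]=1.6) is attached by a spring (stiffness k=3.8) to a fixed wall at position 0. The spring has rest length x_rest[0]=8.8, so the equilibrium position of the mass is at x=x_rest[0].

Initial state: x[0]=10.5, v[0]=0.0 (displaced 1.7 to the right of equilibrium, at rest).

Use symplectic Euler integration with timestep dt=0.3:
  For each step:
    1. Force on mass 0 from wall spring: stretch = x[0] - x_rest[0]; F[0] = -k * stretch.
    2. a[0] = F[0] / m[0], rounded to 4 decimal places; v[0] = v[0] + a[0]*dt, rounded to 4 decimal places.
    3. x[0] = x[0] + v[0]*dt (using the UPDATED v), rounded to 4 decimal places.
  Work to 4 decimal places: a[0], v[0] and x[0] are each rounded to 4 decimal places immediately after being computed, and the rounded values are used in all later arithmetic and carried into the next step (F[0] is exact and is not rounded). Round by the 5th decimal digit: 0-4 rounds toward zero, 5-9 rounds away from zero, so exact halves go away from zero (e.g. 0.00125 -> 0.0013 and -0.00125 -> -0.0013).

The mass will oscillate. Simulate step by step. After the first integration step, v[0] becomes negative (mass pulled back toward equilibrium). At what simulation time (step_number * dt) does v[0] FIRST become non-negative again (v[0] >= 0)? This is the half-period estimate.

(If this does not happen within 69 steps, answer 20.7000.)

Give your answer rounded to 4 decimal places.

Step 0: x=[10.5000] v=[0.0000]
Step 1: x=[10.1366] v=[-1.2113]
Step 2: x=[9.4875] v=[-2.1636]
Step 3: x=[8.6915] v=[-2.6534]
Step 4: x=[7.9187] v=[-2.5761]
Step 5: x=[7.3342] v=[-1.9482]
Step 6: x=[7.0631] v=[-0.9038]
Step 7: x=[7.1632] v=[0.3337]
First v>=0 after going negative at step 7, time=2.1000

Answer: 2.1000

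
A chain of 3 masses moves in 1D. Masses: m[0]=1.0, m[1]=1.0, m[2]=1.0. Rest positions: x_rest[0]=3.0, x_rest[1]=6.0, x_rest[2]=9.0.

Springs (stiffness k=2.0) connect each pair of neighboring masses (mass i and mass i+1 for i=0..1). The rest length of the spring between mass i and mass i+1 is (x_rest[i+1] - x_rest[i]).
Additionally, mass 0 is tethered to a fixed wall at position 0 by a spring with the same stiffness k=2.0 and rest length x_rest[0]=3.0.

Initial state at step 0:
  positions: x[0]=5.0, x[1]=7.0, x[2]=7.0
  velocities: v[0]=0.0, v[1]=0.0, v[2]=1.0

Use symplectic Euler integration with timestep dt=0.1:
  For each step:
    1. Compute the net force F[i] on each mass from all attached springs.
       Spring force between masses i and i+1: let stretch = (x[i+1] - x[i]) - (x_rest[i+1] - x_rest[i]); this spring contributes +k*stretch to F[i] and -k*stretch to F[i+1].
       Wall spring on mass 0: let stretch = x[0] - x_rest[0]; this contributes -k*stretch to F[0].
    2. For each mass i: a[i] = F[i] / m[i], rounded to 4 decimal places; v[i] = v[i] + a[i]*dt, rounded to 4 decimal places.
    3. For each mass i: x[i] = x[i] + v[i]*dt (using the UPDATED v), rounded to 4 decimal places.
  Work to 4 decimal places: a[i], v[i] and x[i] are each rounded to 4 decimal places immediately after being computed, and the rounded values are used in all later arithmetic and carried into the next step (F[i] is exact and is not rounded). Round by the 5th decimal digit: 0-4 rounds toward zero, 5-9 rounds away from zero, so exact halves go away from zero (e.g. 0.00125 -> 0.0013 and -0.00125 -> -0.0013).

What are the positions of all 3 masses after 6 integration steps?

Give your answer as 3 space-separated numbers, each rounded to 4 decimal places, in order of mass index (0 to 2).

Step 0: x=[5.0000 7.0000 7.0000] v=[0.0000 0.0000 1.0000]
Step 1: x=[4.9400 6.9600 7.1600] v=[-0.6000 -0.4000 1.6000]
Step 2: x=[4.8216 6.8836 7.3760] v=[-1.1840 -0.7640 2.1600]
Step 3: x=[4.6480 6.7758 7.6422] v=[-1.7359 -1.0779 2.6615]
Step 4: x=[4.4240 6.6428 7.9510] v=[-2.2399 -1.3302 3.0882]
Step 5: x=[4.1559 6.4916 8.2937] v=[-2.6809 -1.5123 3.4266]
Step 6: x=[3.8514 6.3297 8.6603] v=[-3.0449 -1.6190 3.6662]

Answer: 3.8514 6.3297 8.6603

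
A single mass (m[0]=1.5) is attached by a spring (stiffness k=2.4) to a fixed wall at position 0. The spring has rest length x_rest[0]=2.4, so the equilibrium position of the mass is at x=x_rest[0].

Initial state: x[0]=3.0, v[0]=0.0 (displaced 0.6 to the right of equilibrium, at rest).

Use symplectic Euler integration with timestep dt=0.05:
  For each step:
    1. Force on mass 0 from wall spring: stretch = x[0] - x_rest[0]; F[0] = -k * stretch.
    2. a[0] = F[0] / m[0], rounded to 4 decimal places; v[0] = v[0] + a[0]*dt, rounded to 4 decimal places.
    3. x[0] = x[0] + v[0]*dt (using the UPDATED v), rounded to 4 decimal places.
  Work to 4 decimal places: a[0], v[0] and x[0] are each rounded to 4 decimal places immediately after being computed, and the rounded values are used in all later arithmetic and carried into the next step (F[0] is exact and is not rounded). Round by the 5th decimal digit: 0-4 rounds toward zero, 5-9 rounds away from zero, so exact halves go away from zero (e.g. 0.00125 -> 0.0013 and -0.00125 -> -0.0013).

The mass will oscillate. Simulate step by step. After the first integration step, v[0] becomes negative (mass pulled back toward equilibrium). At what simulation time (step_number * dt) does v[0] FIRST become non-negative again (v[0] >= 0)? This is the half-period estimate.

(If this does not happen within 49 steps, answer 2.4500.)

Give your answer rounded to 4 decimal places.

Answer: 2.4500

Derivation:
Step 0: x=[3.0000] v=[0.0000]
Step 1: x=[2.9976] v=[-0.0480]
Step 2: x=[2.9928] v=[-0.0958]
Step 3: x=[2.9856] v=[-0.1432]
Step 4: x=[2.9761] v=[-0.1901]
Step 5: x=[2.9643] v=[-0.2362]
Step 6: x=[2.9502] v=[-0.2813]
Step 7: x=[2.9339] v=[-0.3253]
Step 8: x=[2.9155] v=[-0.3680]
Step 9: x=[2.8950] v=[-0.4092]
Step 10: x=[2.8726] v=[-0.4488]
Step 11: x=[2.8483] v=[-0.4866]
Step 12: x=[2.8222] v=[-0.5225]
Step 13: x=[2.7944] v=[-0.5563]
Step 14: x=[2.7650] v=[-0.5879]
Step 15: x=[2.7341] v=[-0.6171]
Step 16: x=[2.7019] v=[-0.6438]
Step 17: x=[2.6685] v=[-0.6680]
Step 18: x=[2.6340] v=[-0.6895]
Step 19: x=[2.5986] v=[-0.7082]
Step 20: x=[2.5624] v=[-0.7241]
Step 21: x=[2.5255] v=[-0.7371]
Step 22: x=[2.4881] v=[-0.7471]
Step 23: x=[2.4504] v=[-0.7542]
Step 24: x=[2.4125] v=[-0.7582]
Step 25: x=[2.3745] v=[-0.7592]
Step 26: x=[2.3366] v=[-0.7572]
Step 27: x=[2.2990] v=[-0.7521]
Step 28: x=[2.2618] v=[-0.7440]
Step 29: x=[2.2252] v=[-0.7329]
Step 30: x=[2.1893] v=[-0.7189]
Step 31: x=[2.1542] v=[-0.7020]
Step 32: x=[2.1201] v=[-0.6823]
Step 33: x=[2.0871] v=[-0.6599]
Step 34: x=[2.0554] v=[-0.6349]
Step 35: x=[2.0250] v=[-0.6073]
Step 36: x=[1.9961] v=[-0.5773]
Step 37: x=[1.9689] v=[-0.5450]
Step 38: x=[1.9434] v=[-0.5105]
Step 39: x=[1.9197] v=[-0.4740]
Step 40: x=[1.8979] v=[-0.4356]
Step 41: x=[1.8781] v=[-0.3954]
Step 42: x=[1.8604] v=[-0.3537]
Step 43: x=[1.8449] v=[-0.3105]
Step 44: x=[1.8316] v=[-0.2661]
Step 45: x=[1.8206] v=[-0.2206]
Step 46: x=[1.8119] v=[-0.1743]
Step 47: x=[1.8055] v=[-0.1273]
Step 48: x=[1.8015] v=[-0.0797]
Step 49: x=[1.7999] v=[-0.0318]
v[0] did not become non-negative within 49 steps; using fallback time=2.4500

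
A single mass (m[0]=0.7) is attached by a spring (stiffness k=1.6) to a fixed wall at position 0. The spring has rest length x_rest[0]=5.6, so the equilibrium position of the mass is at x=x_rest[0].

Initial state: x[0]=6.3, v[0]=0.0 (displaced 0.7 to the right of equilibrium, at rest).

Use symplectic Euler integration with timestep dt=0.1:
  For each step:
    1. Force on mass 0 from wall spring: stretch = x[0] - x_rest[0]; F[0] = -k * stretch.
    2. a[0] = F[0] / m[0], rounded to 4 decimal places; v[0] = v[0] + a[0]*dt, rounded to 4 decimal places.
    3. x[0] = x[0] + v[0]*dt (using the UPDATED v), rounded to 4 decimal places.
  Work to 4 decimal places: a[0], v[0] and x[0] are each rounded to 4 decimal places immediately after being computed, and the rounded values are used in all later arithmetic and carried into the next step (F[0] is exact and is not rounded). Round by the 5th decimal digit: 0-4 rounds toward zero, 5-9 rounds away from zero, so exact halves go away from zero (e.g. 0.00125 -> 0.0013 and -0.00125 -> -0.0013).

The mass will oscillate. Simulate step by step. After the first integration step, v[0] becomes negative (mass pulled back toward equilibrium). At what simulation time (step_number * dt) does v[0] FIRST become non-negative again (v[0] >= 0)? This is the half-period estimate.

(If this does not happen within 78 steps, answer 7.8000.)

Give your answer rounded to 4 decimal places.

Step 0: x=[6.3000] v=[0.0000]
Step 1: x=[6.2840] v=[-0.1600]
Step 2: x=[6.2524] v=[-0.3163]
Step 3: x=[6.2059] v=[-0.4654]
Step 4: x=[6.1455] v=[-0.6039]
Step 5: x=[6.0726] v=[-0.7286]
Step 6: x=[5.9889] v=[-0.8366]
Step 7: x=[5.8964] v=[-0.9255]
Step 8: x=[5.7971] v=[-0.9933]
Step 9: x=[5.6933] v=[-1.0384]
Step 10: x=[5.5873] v=[-1.0597]
Step 11: x=[5.4816] v=[-1.0568]
Step 12: x=[5.3786] v=[-1.0297]
Step 13: x=[5.2807] v=[-0.9791]
Step 14: x=[5.1901] v=[-0.9061]
Step 15: x=[5.1089] v=[-0.8124]
Step 16: x=[5.0389] v=[-0.7002]
Step 17: x=[4.9817] v=[-0.5720]
Step 18: x=[4.9386] v=[-0.4307]
Step 19: x=[4.9107] v=[-0.2795]
Step 20: x=[4.8985] v=[-0.1220]
Step 21: x=[4.9023] v=[0.0383]
First v>=0 after going negative at step 21, time=2.1000

Answer: 2.1000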